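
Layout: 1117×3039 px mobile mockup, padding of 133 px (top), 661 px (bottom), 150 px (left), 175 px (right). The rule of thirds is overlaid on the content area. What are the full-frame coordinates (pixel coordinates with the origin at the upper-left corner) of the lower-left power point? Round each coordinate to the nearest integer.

x = 414 px, y = 1630 px

Content width = 1117 − 150 − 175 = 792 px; content height = 3039 − 133 − 661 = 2245 px.
Lower-left is one-third across and two-thirds down within the content area.
x = 150 + 1 × 792/3 = 150 + 264.00 ≈ 414
y = 133 + 2 × 2245/3 = 133 + 1496.67 ≈ 1630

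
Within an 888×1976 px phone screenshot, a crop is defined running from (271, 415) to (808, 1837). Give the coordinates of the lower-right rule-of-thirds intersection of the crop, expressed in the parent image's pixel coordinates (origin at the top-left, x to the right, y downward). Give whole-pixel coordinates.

(629, 1363)

Crop width = 808 − 271 = 537 px; one third is 179.00 px.
Crop height = 1837 − 415 = 1422 px; one third is 474.00 px.
The lower-right point is two-thirds across and two-thirds down within the crop:
x = 271 + 2 × 179.00 ≈ 629; y = 415 + 2 × 474.00 ≈ 1363.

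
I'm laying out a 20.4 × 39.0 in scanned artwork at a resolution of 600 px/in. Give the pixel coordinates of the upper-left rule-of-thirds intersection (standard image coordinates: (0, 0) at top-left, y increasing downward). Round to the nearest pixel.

In pixels the canvas is 20.4 × 600 = 12240 wide and 39.0 × 600 = 23400 tall.
The upper-left point is one-third across and one-third down:
x = 1 × 12240/3 ≈ 4080; y = 1 × 23400/3 ≈ 7800.

(4080, 7800)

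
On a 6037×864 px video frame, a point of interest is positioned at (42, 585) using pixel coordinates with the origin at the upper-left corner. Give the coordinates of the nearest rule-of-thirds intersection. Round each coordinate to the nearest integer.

Third lines: x ∈ {2012, 4025}, y ∈ {288, 576}.
42 is closer to x = 2012; 585 is closer to y = 576.
So the nearest intersection is the lower-left power point.

(2012, 576)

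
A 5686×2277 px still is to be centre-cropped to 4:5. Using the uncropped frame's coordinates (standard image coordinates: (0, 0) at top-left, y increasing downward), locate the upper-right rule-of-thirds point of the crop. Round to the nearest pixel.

5686/2277 > 4/5, so the 4:5 crop keeps the full height 2277 and trims width to 2277 × 4/5 = 1821.60 px.
Left offset = (5686 − 1821.60)/2 = 1932.20 px; top offset = 0.
Upper-right is two-thirds across and one-third down within the crop:
x = 1932.20 + 2 × 1821.60/3 ≈ 3147; y = 0.00 + 1 × 2277.00/3 ≈ 759.

(3147, 759)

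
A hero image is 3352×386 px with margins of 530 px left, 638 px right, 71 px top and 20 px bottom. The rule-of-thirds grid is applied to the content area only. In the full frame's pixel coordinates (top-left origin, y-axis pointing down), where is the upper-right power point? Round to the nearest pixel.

(1986, 169)

Content width = 3352 − 530 − 638 = 2184 px; content height = 386 − 71 − 20 = 295 px.
Upper-right is two-thirds across and one-third down within the content area.
x = 530 + 2 × 2184/3 = 530 + 1456.00 ≈ 1986
y = 71 + 1 × 295/3 = 71 + 98.33 ≈ 169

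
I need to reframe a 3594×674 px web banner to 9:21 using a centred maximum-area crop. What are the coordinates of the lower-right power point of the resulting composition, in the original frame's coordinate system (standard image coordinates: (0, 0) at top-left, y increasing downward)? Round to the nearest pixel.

(1845, 449)

3594/674 > 9/21, so the 9:21 crop keeps the full height 674 and trims width to 674 × 9/21 = 288.86 px.
Left offset = (3594 − 288.86)/2 = 1652.57 px; top offset = 0.
Lower-right is two-thirds across and two-thirds down within the crop:
x = 1652.57 + 2 × 288.86/3 ≈ 1845; y = 0.00 + 2 × 674.00/3 ≈ 449.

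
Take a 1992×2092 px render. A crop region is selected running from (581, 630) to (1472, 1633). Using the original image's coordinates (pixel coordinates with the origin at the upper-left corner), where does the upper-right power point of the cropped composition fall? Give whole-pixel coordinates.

Crop width = 1472 − 581 = 891 px; one third is 297.00 px.
Crop height = 1633 − 630 = 1003 px; one third is 334.33 px.
The upper-right point is two-thirds across and one-third down within the crop:
x = 581 + 2 × 297.00 ≈ 1175; y = 630 + 1 × 334.33 ≈ 964.

x = 1175 px, y = 964 px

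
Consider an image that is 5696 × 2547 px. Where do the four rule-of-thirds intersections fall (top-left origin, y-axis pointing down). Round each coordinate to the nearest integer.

(1899, 849), (3797, 849), (1899, 1698), (3797, 1698)

One third of 5696 is 1898.67; one third of 2547 is 849.
Vertical third lines at x = 1899 and x = 3797; horizontal third lines at y = 849 and y = 1698.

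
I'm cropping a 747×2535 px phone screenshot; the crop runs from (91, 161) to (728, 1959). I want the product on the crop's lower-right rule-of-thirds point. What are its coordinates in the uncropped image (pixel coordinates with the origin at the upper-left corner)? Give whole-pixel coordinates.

Crop width = 728 − 91 = 637 px; one third is 212.33 px.
Crop height = 1959 − 161 = 1798 px; one third is 599.33 px.
The lower-right point is two-thirds across and two-thirds down within the crop:
x = 91 + 2 × 212.33 ≈ 516; y = 161 + 2 × 599.33 ≈ 1360.

x = 516 px, y = 1360 px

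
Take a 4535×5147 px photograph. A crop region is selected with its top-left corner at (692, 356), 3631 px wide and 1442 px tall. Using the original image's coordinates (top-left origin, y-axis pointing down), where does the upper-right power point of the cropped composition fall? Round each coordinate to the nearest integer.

One third of the crop width 3631 is 1210.33 px.
One third of the crop height 1442 is 480.67 px.
The upper-right point is two-thirds across and one-third down within the crop:
x = 692 + 2 × 1210.33 ≈ 3113; y = 356 + 1 × 480.67 ≈ 837.

(3113, 837)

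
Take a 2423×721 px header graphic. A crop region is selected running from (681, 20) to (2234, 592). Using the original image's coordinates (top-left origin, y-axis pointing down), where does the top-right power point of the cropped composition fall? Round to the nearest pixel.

x = 1716 px, y = 211 px

Crop width = 2234 − 681 = 1553 px; one third is 517.67 px.
Crop height = 592 − 20 = 572 px; one third is 190.67 px.
The top-right point is two-thirds across and one-third down within the crop:
x = 681 + 2 × 517.67 ≈ 1716; y = 20 + 1 × 190.67 ≈ 211.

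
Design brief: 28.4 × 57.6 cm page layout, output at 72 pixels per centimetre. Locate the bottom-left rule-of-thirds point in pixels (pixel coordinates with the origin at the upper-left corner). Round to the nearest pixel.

x = 682 px, y = 2765 px

In pixels the canvas is 28.4 × 72 = 2044.8 wide and 57.6 × 72 = 4147.2 tall.
The bottom-left point is one-third across and two-thirds down:
x = 1 × 2044.8/3 ≈ 682; y = 2 × 4147.2/3 ≈ 2765.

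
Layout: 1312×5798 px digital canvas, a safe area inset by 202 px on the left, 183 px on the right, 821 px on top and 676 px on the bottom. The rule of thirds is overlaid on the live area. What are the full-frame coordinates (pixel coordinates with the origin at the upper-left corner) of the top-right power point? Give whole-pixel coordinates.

x = 820 px, y = 2255 px

Content width = 1312 − 202 − 183 = 927 px; content height = 5798 − 821 − 676 = 4301 px.
Top-right is two-thirds across and one-third down within the live area.
x = 202 + 2 × 927/3 = 202 + 618.00 ≈ 820
y = 821 + 1 × 4301/3 = 821 + 1433.67 ≈ 2255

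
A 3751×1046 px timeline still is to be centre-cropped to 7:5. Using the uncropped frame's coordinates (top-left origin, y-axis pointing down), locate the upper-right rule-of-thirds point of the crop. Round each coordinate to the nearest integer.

(2120, 349)

3751/1046 > 7/5, so the 7:5 crop keeps the full height 1046 and trims width to 1046 × 7/5 = 1464.40 px.
Left offset = (3751 − 1464.40)/2 = 1143.30 px; top offset = 0.
Upper-right is two-thirds across and one-third down within the crop:
x = 1143.30 + 2 × 1464.40/3 ≈ 2120; y = 0.00 + 1 × 1046.00/3 ≈ 349.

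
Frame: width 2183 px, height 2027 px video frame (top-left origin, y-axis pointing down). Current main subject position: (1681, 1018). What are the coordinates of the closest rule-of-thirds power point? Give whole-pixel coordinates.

x = 1455 px, y = 1351 px

Third lines: x ∈ {728, 1455}, y ∈ {676, 1351}.
1681 is closer to x = 1455; 1018 is closer to y = 1351.
So the nearest intersection is the lower-right power point.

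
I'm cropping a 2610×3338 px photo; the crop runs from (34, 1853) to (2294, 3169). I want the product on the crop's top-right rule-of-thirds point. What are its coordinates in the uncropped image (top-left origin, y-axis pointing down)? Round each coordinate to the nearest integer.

x = 1541 px, y = 2292 px

Crop width = 2294 − 34 = 2260 px; one third is 753.33 px.
Crop height = 3169 − 1853 = 1316 px; one third is 438.67 px.
The top-right point is two-thirds across and one-third down within the crop:
x = 34 + 2 × 753.33 ≈ 1541; y = 1853 + 1 × 438.67 ≈ 2292.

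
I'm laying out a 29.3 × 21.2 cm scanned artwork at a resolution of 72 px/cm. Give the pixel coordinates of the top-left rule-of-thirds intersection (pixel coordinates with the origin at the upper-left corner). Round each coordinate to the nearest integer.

x = 703 px, y = 509 px

In pixels the canvas is 29.3 × 72 = 2109.6 wide and 21.2 × 72 = 1526.4 tall.
The top-left point is one-third across and one-third down:
x = 1 × 2109.6/3 ≈ 703; y = 1 × 1526.4/3 ≈ 509.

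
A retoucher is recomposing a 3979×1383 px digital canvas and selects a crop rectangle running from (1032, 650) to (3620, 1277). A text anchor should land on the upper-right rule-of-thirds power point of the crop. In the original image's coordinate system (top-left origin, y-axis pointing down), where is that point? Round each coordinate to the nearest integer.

x = 2757 px, y = 859 px

Crop width = 3620 − 1032 = 2588 px; one third is 862.67 px.
Crop height = 1277 − 650 = 627 px; one third is 209.00 px.
The upper-right point is two-thirds across and one-third down within the crop:
x = 1032 + 2 × 862.67 ≈ 2757; y = 650 + 1 × 209.00 ≈ 859.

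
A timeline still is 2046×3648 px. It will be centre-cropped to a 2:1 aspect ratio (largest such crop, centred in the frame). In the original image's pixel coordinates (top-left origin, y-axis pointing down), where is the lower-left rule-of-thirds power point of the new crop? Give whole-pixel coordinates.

2046/3648 < 2/1, so the 2:1 crop keeps the full width 2046 and trims height to 2046 × 1/2 = 1023.00 px.
Top offset = (3648 − 1023.00)/2 = 1312.50 px; left offset = 0.
Lower-left is one-third across and two-thirds down within the crop:
x = 0.00 + 1 × 2046.00/3 ≈ 682; y = 1312.50 + 2 × 1023.00/3 ≈ 1995.

x = 682 px, y = 1995 px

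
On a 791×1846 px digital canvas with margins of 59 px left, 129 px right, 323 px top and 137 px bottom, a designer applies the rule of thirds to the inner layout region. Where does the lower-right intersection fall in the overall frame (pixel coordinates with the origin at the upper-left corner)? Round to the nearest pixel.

Content width = 791 − 59 − 129 = 603 px; content height = 1846 − 323 − 137 = 1386 px.
Lower-right is two-thirds across and two-thirds down within the inner layout region.
x = 59 + 2 × 603/3 = 59 + 402.00 ≈ 461
y = 323 + 2 × 1386/3 = 323 + 924.00 ≈ 1247

(461, 1247)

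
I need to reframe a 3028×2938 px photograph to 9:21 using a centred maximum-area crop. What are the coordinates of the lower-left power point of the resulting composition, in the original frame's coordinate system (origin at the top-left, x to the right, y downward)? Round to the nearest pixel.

(1304, 1959)

3028/2938 > 9/21, so the 9:21 crop keeps the full height 2938 and trims width to 2938 × 9/21 = 1259.14 px.
Left offset = (3028 − 1259.14)/2 = 884.43 px; top offset = 0.
Lower-left is one-third across and two-thirds down within the crop:
x = 884.43 + 1 × 1259.14/3 ≈ 1304; y = 0.00 + 2 × 2938.00/3 ≈ 1959.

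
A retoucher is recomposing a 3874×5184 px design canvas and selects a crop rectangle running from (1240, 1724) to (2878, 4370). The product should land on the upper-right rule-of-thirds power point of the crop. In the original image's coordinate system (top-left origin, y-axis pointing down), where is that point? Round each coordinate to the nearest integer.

Crop width = 2878 − 1240 = 1638 px; one third is 546.00 px.
Crop height = 4370 − 1724 = 2646 px; one third is 882.00 px.
The upper-right point is two-thirds across and one-third down within the crop:
x = 1240 + 2 × 546.00 ≈ 2332; y = 1724 + 1 × 882.00 ≈ 2606.

(2332, 2606)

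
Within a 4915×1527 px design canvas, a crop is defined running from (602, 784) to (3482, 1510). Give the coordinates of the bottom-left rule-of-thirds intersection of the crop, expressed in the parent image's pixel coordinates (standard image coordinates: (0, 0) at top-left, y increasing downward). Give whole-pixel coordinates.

x = 1562 px, y = 1268 px

Crop width = 3482 − 602 = 2880 px; one third is 960.00 px.
Crop height = 1510 − 784 = 726 px; one third is 242.00 px.
The bottom-left point is one-third across and two-thirds down within the crop:
x = 602 + 1 × 960.00 ≈ 1562; y = 784 + 2 × 242.00 ≈ 1268.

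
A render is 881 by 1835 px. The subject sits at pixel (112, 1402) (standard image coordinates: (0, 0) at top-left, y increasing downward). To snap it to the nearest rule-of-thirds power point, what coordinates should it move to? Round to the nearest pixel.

Third lines: x ∈ {294, 587}, y ∈ {612, 1223}.
112 is closer to x = 294; 1402 is closer to y = 1223.
So the nearest intersection is the lower-left power point.

x = 294 px, y = 1223 px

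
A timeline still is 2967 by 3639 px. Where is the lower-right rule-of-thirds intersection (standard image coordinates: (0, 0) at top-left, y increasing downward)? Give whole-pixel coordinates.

x = 1978 px, y = 2426 px

The lower-right point sits two-thirds of the way across and two-thirds of the way down.
x = 2 × 2967/3 ≈ 1978; y = 2 × 3639/3 ≈ 2426.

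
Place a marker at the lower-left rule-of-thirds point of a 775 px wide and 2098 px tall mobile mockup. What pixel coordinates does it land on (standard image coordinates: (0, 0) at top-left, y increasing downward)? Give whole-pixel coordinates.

The lower-left point sits one-third of the way across and two-thirds of the way down.
x = 1 × 775/3 ≈ 258; y = 2 × 2098/3 ≈ 1399.

x = 258 px, y = 1399 px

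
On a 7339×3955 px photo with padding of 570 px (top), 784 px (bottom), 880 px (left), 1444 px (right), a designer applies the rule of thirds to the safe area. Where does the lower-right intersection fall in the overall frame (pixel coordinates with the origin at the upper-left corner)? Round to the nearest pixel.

Content width = 7339 − 880 − 1444 = 5015 px; content height = 3955 − 570 − 784 = 2601 px.
Lower-right is two-thirds across and two-thirds down within the safe area.
x = 880 + 2 × 5015/3 = 880 + 3343.33 ≈ 4223
y = 570 + 2 × 2601/3 = 570 + 1734.00 ≈ 2304

x = 4223 px, y = 2304 px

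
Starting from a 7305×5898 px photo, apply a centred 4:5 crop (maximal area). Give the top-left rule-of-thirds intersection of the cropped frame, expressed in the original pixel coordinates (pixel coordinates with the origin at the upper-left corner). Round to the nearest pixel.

x = 2866 px, y = 1966 px

7305/5898 > 4/5, so the 4:5 crop keeps the full height 5898 and trims width to 5898 × 4/5 = 4718.40 px.
Left offset = (7305 − 4718.40)/2 = 1293.30 px; top offset = 0.
Top-left is one-third across and one-third down within the crop:
x = 1293.30 + 1 × 4718.40/3 ≈ 2866; y = 0.00 + 1 × 5898.00/3 ≈ 1966.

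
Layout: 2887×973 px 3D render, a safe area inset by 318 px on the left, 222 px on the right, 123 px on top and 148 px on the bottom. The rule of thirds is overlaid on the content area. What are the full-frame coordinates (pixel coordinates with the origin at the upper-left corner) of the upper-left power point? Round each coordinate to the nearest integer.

Content width = 2887 − 318 − 222 = 2347 px; content height = 973 − 123 − 148 = 702 px.
Upper-left is one-third across and one-third down within the content area.
x = 318 + 1 × 2347/3 = 318 + 782.33 ≈ 1100
y = 123 + 1 × 702/3 = 123 + 234.00 ≈ 357

(1100, 357)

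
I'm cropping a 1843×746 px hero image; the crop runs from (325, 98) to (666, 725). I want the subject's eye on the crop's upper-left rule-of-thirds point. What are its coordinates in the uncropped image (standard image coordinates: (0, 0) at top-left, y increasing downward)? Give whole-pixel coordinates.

(439, 307)

Crop width = 666 − 325 = 341 px; one third is 113.67 px.
Crop height = 725 − 98 = 627 px; one third is 209.00 px.
The upper-left point is one-third across and one-third down within the crop:
x = 325 + 1 × 113.67 ≈ 439; y = 98 + 1 × 209.00 ≈ 307.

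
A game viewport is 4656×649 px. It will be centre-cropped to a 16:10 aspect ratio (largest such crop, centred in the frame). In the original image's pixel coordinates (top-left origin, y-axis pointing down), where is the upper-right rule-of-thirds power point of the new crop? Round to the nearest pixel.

(2501, 216)

4656/649 > 16/10, so the 16:10 crop keeps the full height 649 and trims width to 649 × 16/10 = 1038.40 px.
Left offset = (4656 − 1038.40)/2 = 1808.80 px; top offset = 0.
Upper-right is two-thirds across and one-third down within the crop:
x = 1808.80 + 2 × 1038.40/3 ≈ 2501; y = 0.00 + 1 × 649.00/3 ≈ 216.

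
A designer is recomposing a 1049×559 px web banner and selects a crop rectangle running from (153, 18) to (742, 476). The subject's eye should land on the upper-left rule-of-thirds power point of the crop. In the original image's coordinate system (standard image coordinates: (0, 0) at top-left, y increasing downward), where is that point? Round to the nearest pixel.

Crop width = 742 − 153 = 589 px; one third is 196.33 px.
Crop height = 476 − 18 = 458 px; one third is 152.67 px.
The upper-left point is one-third across and one-third down within the crop:
x = 153 + 1 × 196.33 ≈ 349; y = 18 + 1 × 152.67 ≈ 171.

(349, 171)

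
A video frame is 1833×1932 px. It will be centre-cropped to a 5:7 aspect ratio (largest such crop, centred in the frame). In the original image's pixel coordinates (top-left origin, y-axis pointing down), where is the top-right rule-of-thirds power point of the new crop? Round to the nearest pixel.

x = 1147 px, y = 644 px

1833/1932 > 5/7, so the 5:7 crop keeps the full height 1932 and trims width to 1932 × 5/7 = 1380.00 px.
Left offset = (1833 − 1380.00)/2 = 226.50 px; top offset = 0.
Top-right is two-thirds across and one-third down within the crop:
x = 226.50 + 2 × 1380.00/3 ≈ 1147; y = 0.00 + 1 × 1932.00/3 ≈ 644.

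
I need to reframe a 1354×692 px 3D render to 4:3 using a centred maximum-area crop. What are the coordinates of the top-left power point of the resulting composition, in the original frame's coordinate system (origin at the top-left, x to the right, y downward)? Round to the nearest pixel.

1354/692 > 4/3, so the 4:3 crop keeps the full height 692 and trims width to 692 × 4/3 = 922.67 px.
Left offset = (1354 − 922.67)/2 = 215.67 px; top offset = 0.
Top-left is one-third across and one-third down within the crop:
x = 215.67 + 1 × 922.67/3 ≈ 523; y = 0.00 + 1 × 692.00/3 ≈ 231.

(523, 231)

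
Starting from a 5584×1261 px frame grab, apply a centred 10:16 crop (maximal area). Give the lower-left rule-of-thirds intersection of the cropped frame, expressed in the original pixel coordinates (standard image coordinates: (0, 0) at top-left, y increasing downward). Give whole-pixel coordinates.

(2661, 841)

5584/1261 > 10/16, so the 10:16 crop keeps the full height 1261 and trims width to 1261 × 10/16 = 788.12 px.
Left offset = (5584 − 788.12)/2 = 2397.94 px; top offset = 0.
Lower-left is one-third across and two-thirds down within the crop:
x = 2397.94 + 1 × 788.12/3 ≈ 2661; y = 0.00 + 2 × 1261.00/3 ≈ 841.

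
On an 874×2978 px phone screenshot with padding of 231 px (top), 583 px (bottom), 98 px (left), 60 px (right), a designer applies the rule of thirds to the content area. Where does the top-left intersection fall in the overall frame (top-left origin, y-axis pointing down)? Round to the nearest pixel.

Content width = 874 − 98 − 60 = 716 px; content height = 2978 − 231 − 583 = 2164 px.
Top-left is one-third across and one-third down within the content area.
x = 98 + 1 × 716/3 = 98 + 238.67 ≈ 337
y = 231 + 1 × 2164/3 = 231 + 721.33 ≈ 952

(337, 952)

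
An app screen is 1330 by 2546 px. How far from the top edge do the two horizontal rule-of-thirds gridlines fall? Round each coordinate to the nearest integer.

2546 / 3 = 848.67, so the horizontal lines sit at one and two thirds of 2546.

y = 849 px and y = 1697 px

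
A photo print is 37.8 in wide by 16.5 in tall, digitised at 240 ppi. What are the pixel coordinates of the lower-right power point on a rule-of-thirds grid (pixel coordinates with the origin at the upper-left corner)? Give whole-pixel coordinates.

In pixels the canvas is 37.8 × 240 = 9072 wide and 16.5 × 240 = 3960 tall.
The lower-right point is two-thirds across and two-thirds down:
x = 2 × 9072/3 ≈ 6048; y = 2 × 3960/3 ≈ 2640.

(6048, 2640)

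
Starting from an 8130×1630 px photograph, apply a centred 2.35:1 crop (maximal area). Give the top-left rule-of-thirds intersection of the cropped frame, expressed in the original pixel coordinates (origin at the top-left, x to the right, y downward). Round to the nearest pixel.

(3427, 543)

8130/1630 > 2.35/1, so the 2.35:1 crop keeps the full height 1630 and trims width to 1630 × 2.35/1 = 3830.50 px.
Left offset = (8130 − 3830.50)/2 = 2149.75 px; top offset = 0.
Top-left is one-third across and one-third down within the crop:
x = 2149.75 + 1 × 3830.50/3 ≈ 3427; y = 0.00 + 1 × 1630.00/3 ≈ 543.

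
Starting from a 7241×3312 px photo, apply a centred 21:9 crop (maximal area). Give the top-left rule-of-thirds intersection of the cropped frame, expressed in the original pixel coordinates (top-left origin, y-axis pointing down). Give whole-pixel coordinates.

7241/3312 < 21/9, so the 21:9 crop keeps the full width 7241 and trims height to 7241 × 9/21 = 3103.29 px.
Top offset = (3312 − 3103.29)/2 = 104.36 px; left offset = 0.
Top-left is one-third across and one-third down within the crop:
x = 0.00 + 1 × 7241.00/3 ≈ 2414; y = 104.36 + 1 × 3103.29/3 ≈ 1139.

(2414, 1139)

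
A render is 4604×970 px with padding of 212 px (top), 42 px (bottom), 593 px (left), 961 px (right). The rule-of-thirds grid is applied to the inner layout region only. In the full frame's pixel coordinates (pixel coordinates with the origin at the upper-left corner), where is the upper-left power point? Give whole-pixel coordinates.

Content width = 4604 − 593 − 961 = 3050 px; content height = 970 − 212 − 42 = 716 px.
Upper-left is one-third across and one-third down within the inner layout region.
x = 593 + 1 × 3050/3 = 593 + 1016.67 ≈ 1610
y = 212 + 1 × 716/3 = 212 + 238.67 ≈ 451

(1610, 451)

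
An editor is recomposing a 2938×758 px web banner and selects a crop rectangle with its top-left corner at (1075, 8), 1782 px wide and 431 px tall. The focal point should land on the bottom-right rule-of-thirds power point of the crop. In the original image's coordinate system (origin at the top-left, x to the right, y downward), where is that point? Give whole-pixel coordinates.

One third of the crop width 1782 is 594.00 px.
One third of the crop height 431 is 143.67 px.
The bottom-right point is two-thirds across and two-thirds down within the crop:
x = 1075 + 2 × 594.00 ≈ 2263; y = 8 + 2 × 143.67 ≈ 295.

x = 2263 px, y = 295 px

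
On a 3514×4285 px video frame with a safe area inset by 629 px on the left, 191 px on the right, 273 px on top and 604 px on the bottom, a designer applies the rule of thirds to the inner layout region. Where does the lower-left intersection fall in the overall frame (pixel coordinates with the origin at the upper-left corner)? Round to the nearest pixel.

x = 1527 px, y = 2545 px

Content width = 3514 − 629 − 191 = 2694 px; content height = 4285 − 273 − 604 = 3408 px.
Lower-left is one-third across and two-thirds down within the inner layout region.
x = 629 + 1 × 2694/3 = 629 + 898.00 ≈ 1527
y = 273 + 2 × 3408/3 = 273 + 2272.00 ≈ 2545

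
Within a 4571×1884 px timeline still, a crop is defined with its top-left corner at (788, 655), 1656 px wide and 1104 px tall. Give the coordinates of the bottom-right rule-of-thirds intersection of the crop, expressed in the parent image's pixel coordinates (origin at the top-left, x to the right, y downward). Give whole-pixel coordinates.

One third of the crop width 1656 is 552.00 px.
One third of the crop height 1104 is 368.00 px.
The bottom-right point is two-thirds across and two-thirds down within the crop:
x = 788 + 2 × 552.00 ≈ 1892; y = 655 + 2 × 368.00 ≈ 1391.

x = 1892 px, y = 1391 px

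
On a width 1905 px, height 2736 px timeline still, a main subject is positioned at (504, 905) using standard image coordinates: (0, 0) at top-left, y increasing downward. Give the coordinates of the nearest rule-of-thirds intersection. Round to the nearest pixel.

Third lines: x ∈ {635, 1270}, y ∈ {912, 1824}.
504 is closer to x = 635; 905 is closer to y = 912.
So the nearest intersection is the upper-left power point.

x = 635 px, y = 912 px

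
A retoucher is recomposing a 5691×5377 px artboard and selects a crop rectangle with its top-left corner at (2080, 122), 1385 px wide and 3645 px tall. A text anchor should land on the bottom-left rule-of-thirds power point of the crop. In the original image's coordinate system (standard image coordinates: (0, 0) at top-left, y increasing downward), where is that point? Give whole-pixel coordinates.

One third of the crop width 1385 is 461.67 px.
One third of the crop height 3645 is 1215.00 px.
The bottom-left point is one-third across and two-thirds down within the crop:
x = 2080 + 1 × 461.67 ≈ 2542; y = 122 + 2 × 1215.00 ≈ 2552.

x = 2542 px, y = 2552 px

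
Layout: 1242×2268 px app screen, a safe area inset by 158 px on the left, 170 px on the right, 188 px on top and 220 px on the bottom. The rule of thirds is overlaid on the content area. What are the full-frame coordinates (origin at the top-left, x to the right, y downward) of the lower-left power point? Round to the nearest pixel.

(463, 1428)

Content width = 1242 − 158 − 170 = 914 px; content height = 2268 − 188 − 220 = 1860 px.
Lower-left is one-third across and two-thirds down within the content area.
x = 158 + 1 × 914/3 = 158 + 304.67 ≈ 463
y = 188 + 2 × 1860/3 = 188 + 1240.00 ≈ 1428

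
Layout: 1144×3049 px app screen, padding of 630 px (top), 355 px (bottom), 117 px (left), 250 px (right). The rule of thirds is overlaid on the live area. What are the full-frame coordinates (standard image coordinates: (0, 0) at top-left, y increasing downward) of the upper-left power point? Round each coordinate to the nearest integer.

Content width = 1144 − 117 − 250 = 777 px; content height = 3049 − 630 − 355 = 2064 px.
Upper-left is one-third across and one-third down within the live area.
x = 117 + 1 × 777/3 = 117 + 259.00 ≈ 376
y = 630 + 1 × 2064/3 = 630 + 688.00 ≈ 1318

(376, 1318)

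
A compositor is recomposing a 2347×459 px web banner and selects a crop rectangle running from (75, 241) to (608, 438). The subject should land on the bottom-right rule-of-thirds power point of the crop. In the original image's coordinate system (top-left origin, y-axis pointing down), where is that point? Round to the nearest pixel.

Crop width = 608 − 75 = 533 px; one third is 177.67 px.
Crop height = 438 − 241 = 197 px; one third is 65.67 px.
The bottom-right point is two-thirds across and two-thirds down within the crop:
x = 75 + 2 × 177.67 ≈ 430; y = 241 + 2 × 65.67 ≈ 372.

x = 430 px, y = 372 px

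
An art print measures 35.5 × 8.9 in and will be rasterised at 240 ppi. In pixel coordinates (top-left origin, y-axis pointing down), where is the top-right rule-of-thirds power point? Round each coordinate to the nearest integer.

In pixels the canvas is 35.5 × 240 = 8520 wide and 8.9 × 240 = 2136 tall.
The top-right point is two-thirds across and one-third down:
x = 2 × 8520/3 ≈ 5680; y = 1 × 2136/3 ≈ 712.

(5680, 712)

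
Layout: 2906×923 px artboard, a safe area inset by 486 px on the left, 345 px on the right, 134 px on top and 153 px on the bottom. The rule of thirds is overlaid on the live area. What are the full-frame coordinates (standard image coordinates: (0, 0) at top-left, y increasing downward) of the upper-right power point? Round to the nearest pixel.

Content width = 2906 − 486 − 345 = 2075 px; content height = 923 − 134 − 153 = 636 px.
Upper-right is two-thirds across and one-third down within the live area.
x = 486 + 2 × 2075/3 = 486 + 1383.33 ≈ 1869
y = 134 + 1 × 636/3 = 134 + 212.00 ≈ 346

(1869, 346)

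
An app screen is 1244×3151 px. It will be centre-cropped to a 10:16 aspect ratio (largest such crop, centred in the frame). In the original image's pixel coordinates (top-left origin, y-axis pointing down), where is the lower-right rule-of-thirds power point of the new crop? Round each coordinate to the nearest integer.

(829, 1907)

1244/3151 < 10/16, so the 10:16 crop keeps the full width 1244 and trims height to 1244 × 16/10 = 1990.40 px.
Top offset = (3151 − 1990.40)/2 = 580.30 px; left offset = 0.
Lower-right is two-thirds across and two-thirds down within the crop:
x = 0.00 + 2 × 1244.00/3 ≈ 829; y = 580.30 + 2 × 1990.40/3 ≈ 1907.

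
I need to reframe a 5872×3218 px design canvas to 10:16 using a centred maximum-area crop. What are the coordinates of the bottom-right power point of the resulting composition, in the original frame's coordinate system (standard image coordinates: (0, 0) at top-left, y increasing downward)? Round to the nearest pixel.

5872/3218 > 10/16, so the 10:16 crop keeps the full height 3218 and trims width to 3218 × 10/16 = 2011.25 px.
Left offset = (5872 − 2011.25)/2 = 1930.38 px; top offset = 0.
Bottom-right is two-thirds across and two-thirds down within the crop:
x = 1930.38 + 2 × 2011.25/3 ≈ 3271; y = 0.00 + 2 × 3218.00/3 ≈ 2145.

(3271, 2145)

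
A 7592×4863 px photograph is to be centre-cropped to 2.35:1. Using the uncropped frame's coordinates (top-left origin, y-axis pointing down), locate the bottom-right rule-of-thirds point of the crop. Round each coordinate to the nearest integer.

7592/4863 < 2.35/1, so the 2.35:1 crop keeps the full width 7592 and trims height to 7592 × 1/2.35 = 3230.64 px.
Top offset = (4863 − 3230.64)/2 = 816.18 px; left offset = 0.
Bottom-right is two-thirds across and two-thirds down within the crop:
x = 0.00 + 2 × 7592.00/3 ≈ 5061; y = 816.18 + 2 × 3230.64/3 ≈ 2970.

x = 5061 px, y = 2970 px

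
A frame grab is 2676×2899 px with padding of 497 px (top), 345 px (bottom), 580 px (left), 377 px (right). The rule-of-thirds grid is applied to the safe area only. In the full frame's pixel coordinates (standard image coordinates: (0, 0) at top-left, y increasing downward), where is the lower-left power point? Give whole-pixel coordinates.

(1153, 1868)

Content width = 2676 − 580 − 377 = 1719 px; content height = 2899 − 497 − 345 = 2057 px.
Lower-left is one-third across and two-thirds down within the safe area.
x = 580 + 1 × 1719/3 = 580 + 573.00 ≈ 1153
y = 497 + 2 × 2057/3 = 497 + 1371.33 ≈ 1868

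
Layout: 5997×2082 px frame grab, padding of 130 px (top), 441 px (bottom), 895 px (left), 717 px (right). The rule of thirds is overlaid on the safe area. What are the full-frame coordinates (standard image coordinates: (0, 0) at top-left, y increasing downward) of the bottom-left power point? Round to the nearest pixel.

Content width = 5997 − 895 − 717 = 4385 px; content height = 2082 − 130 − 441 = 1511 px.
Bottom-left is one-third across and two-thirds down within the safe area.
x = 895 + 1 × 4385/3 = 895 + 1461.67 ≈ 2357
y = 130 + 2 × 1511/3 = 130 + 1007.33 ≈ 1137

(2357, 1137)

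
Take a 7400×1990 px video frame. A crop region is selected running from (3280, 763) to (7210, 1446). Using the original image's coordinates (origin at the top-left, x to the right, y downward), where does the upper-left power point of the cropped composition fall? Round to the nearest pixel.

Crop width = 7210 − 3280 = 3930 px; one third is 1310.00 px.
Crop height = 1446 − 763 = 683 px; one third is 227.67 px.
The upper-left point is one-third across and one-third down within the crop:
x = 3280 + 1 × 1310.00 ≈ 4590; y = 763 + 1 × 227.67 ≈ 991.

x = 4590 px, y = 991 px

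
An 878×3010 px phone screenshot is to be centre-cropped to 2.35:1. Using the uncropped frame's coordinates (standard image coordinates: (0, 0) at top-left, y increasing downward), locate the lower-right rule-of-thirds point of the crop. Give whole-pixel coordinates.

(585, 1567)

878/3010 < 2.35/1, so the 2.35:1 crop keeps the full width 878 and trims height to 878 × 1/2.35 = 373.62 px.
Top offset = (3010 − 373.62)/2 = 1318.19 px; left offset = 0.
Lower-right is two-thirds across and two-thirds down within the crop:
x = 0.00 + 2 × 878.00/3 ≈ 585; y = 1318.19 + 2 × 373.62/3 ≈ 1567.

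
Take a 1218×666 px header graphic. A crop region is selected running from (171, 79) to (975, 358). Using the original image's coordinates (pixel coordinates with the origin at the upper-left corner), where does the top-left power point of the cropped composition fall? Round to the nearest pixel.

Crop width = 975 − 171 = 804 px; one third is 268.00 px.
Crop height = 358 − 79 = 279 px; one third is 93.00 px.
The top-left point is one-third across and one-third down within the crop:
x = 171 + 1 × 268.00 ≈ 439; y = 79 + 1 × 93.00 ≈ 172.

(439, 172)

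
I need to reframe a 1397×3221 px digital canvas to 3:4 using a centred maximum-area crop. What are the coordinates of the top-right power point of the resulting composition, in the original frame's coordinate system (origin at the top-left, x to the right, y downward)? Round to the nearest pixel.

(931, 1300)

1397/3221 < 3/4, so the 3:4 crop keeps the full width 1397 and trims height to 1397 × 4/3 = 1862.67 px.
Top offset = (3221 − 1862.67)/2 = 679.17 px; left offset = 0.
Top-right is two-thirds across and one-third down within the crop:
x = 0.00 + 2 × 1397.00/3 ≈ 931; y = 679.17 + 1 × 1862.67/3 ≈ 1300.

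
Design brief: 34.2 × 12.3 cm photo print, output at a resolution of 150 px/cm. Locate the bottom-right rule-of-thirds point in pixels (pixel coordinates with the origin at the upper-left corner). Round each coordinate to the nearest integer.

In pixels the canvas is 34.2 × 150 = 5130 wide and 12.3 × 150 = 1845 tall.
The bottom-right point is two-thirds across and two-thirds down:
x = 2 × 5130/3 ≈ 3420; y = 2 × 1845/3 ≈ 1230.

x = 3420 px, y = 1230 px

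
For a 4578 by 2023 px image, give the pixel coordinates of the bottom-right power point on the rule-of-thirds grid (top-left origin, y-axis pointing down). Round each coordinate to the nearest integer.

The bottom-right point sits two-thirds of the way across and two-thirds of the way down.
x = 2 × 4578/3 ≈ 3052; y = 2 × 2023/3 ≈ 1349.

(3052, 1349)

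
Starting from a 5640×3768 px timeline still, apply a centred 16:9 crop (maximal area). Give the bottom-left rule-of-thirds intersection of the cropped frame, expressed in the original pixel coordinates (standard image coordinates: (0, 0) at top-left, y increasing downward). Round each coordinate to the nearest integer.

5640/3768 < 16/9, so the 16:9 crop keeps the full width 5640 and trims height to 5640 × 9/16 = 3172.50 px.
Top offset = (3768 − 3172.50)/2 = 297.75 px; left offset = 0.
Bottom-left is one-third across and two-thirds down within the crop:
x = 0.00 + 1 × 5640.00/3 ≈ 1880; y = 297.75 + 2 × 3172.50/3 ≈ 2413.

x = 1880 px, y = 2413 px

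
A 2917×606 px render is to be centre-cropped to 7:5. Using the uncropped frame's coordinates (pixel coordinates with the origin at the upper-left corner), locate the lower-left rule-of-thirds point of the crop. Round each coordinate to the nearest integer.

x = 1317 px, y = 404 px

2917/606 > 7/5, so the 7:5 crop keeps the full height 606 and trims width to 606 × 7/5 = 848.40 px.
Left offset = (2917 − 848.40)/2 = 1034.30 px; top offset = 0.
Lower-left is one-third across and two-thirds down within the crop:
x = 1034.30 + 1 × 848.40/3 ≈ 1317; y = 0.00 + 2 × 606.00/3 ≈ 404.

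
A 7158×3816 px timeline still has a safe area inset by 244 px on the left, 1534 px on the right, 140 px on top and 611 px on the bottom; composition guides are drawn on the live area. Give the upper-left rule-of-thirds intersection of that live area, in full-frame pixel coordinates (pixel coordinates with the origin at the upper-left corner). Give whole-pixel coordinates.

(2037, 1162)

Content width = 7158 − 244 − 1534 = 5380 px; content height = 3816 − 140 − 611 = 3065 px.
Upper-left is one-third across and one-third down within the live area.
x = 244 + 1 × 5380/3 = 244 + 1793.33 ≈ 2037
y = 140 + 1 × 3065/3 = 140 + 1021.67 ≈ 1162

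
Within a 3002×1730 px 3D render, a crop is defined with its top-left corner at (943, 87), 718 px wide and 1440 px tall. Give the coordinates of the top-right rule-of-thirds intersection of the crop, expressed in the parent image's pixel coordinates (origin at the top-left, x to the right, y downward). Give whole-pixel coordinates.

x = 1422 px, y = 567 px

One third of the crop width 718 is 239.33 px.
One third of the crop height 1440 is 480.00 px.
The top-right point is two-thirds across and one-third down within the crop:
x = 943 + 2 × 239.33 ≈ 1422; y = 87 + 1 × 480.00 ≈ 567.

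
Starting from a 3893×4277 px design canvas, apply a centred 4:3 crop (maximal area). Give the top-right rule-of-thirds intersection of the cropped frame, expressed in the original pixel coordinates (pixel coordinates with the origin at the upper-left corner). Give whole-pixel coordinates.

3893/4277 < 4/3, so the 4:3 crop keeps the full width 3893 and trims height to 3893 × 3/4 = 2919.75 px.
Top offset = (4277 − 2919.75)/2 = 678.62 px; left offset = 0.
Top-right is two-thirds across and one-third down within the crop:
x = 0.00 + 2 × 3893.00/3 ≈ 2595; y = 678.62 + 1 × 2919.75/3 ≈ 1652.

x = 2595 px, y = 1652 px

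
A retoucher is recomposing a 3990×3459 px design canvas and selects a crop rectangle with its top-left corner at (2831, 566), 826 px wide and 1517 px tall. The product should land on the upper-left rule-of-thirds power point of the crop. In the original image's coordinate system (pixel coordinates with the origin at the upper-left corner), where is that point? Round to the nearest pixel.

x = 3106 px, y = 1072 px

One third of the crop width 826 is 275.33 px.
One third of the crop height 1517 is 505.67 px.
The upper-left point is one-third across and one-third down within the crop:
x = 2831 + 1 × 275.33 ≈ 3106; y = 566 + 1 × 505.67 ≈ 1072.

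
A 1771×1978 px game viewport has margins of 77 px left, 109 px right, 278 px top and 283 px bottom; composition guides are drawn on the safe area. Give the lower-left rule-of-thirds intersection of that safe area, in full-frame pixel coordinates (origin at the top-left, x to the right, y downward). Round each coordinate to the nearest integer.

Content width = 1771 − 77 − 109 = 1585 px; content height = 1978 − 278 − 283 = 1417 px.
Lower-left is one-third across and two-thirds down within the safe area.
x = 77 + 1 × 1585/3 = 77 + 528.33 ≈ 605
y = 278 + 2 × 1417/3 = 278 + 944.67 ≈ 1223

x = 605 px, y = 1223 px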